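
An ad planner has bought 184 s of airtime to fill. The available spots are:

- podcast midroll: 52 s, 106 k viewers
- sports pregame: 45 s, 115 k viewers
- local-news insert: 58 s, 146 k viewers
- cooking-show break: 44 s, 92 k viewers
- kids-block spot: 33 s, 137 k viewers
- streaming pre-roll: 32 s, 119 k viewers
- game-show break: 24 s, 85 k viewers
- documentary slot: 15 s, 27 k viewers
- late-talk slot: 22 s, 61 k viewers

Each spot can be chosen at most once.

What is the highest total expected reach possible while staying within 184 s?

The ratio heuristic lands on sports pregame + kids-block spot + streaming pre-roll + game-show break + documentary slot + late-talk slot (544) but leaves 13 s idle.
The 45 s tied up in sports pregame is better spent on local-news insert — total rises to 575 (184 s).
The closest alternative, sports pregame + cooking-show break + kids-block spot + streaming pre-roll + game-show break, reaches only 548.

575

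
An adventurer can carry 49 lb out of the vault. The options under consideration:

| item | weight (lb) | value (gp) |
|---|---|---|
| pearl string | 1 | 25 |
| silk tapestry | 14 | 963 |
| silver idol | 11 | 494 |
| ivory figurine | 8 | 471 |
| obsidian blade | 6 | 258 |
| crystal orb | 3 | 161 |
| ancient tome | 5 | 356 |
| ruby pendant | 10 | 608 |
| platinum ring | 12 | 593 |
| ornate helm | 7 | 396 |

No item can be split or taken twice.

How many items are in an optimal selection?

The maximum value within 49 lb is 2991.
One optimal bundle: silk tapestry + ivory figurine + ancient tome + ruby pendant + platinum ring (49 lb).
Any selection reaching 2991 contains exactly 5 items.

5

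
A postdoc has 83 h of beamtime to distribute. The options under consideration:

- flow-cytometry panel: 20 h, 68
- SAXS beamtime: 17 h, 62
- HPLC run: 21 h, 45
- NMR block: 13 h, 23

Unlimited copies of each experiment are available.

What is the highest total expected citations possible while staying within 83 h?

272

By expected citations per h: SAXS beamtime 3.65, flow-cytometry panel 3.40, HPLC run 2.14 lead.
The ratio heuristic lands on 4×SAXS beamtime + NMR block (271) but leaves 2 h idle.
Dropping 4×SAXS beamtime and NMR block frees 81 h; slotting in 4×flow-cytometry panel (80 h) lifts the total to 272 at 80 h.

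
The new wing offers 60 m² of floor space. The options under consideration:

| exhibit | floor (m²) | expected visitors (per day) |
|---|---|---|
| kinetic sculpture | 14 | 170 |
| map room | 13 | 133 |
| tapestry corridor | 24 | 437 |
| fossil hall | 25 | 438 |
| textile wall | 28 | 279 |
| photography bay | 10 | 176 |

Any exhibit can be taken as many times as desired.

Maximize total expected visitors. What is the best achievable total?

Ranking by ratio (expected visitors/m²): tapestry corridor 18.21, photography bay 17.60, fossil hall 17.52.
A density-first pass picks 2×tapestry corridor + photography bay — 1050 at 58 m².
Replace 2×tapestry corridor with 5×photography bay: the trade gains 6 net, giving 1056 at 60 m².

1056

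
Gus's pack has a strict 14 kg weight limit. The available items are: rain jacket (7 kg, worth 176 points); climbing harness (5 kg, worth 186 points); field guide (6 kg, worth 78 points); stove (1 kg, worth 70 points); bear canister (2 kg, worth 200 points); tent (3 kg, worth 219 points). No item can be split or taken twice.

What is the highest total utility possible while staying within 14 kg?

Density check — bear canister 100.00, tent 73.00, stove 70.00, climbing harness 37.20 are the best per kg.
Taking climbing harness + stove + bear canister + tent: 11 kg used, 675 in utility.
Nothing else within 14 kg beats 675.

675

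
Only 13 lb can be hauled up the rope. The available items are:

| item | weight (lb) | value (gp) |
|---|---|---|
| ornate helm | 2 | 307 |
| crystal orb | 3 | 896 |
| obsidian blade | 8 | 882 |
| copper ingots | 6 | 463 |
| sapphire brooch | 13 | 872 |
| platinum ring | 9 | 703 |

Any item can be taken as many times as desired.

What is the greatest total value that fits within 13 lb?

3584

4×crystal orb uses 12 of the 13 lb and totals 3584.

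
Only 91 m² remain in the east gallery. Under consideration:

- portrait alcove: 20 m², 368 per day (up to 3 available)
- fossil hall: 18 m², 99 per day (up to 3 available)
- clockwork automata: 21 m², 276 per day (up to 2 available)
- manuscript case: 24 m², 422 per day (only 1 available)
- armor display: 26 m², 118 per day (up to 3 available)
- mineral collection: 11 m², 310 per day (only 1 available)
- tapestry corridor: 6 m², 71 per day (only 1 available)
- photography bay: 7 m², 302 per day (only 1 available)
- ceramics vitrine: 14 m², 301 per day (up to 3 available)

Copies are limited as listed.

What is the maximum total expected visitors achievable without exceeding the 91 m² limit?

2008

Density check — photography bay 43.14, mineral collection 28.18, ceramics vitrine 21.50, portrait alcove 18.40 are the best per m².
Greedy by ratio would take portrait alcove + mineral collection + tapestry corridor + photography bay + 3×ceramics vitrine: 86 m² used, total 1954.
Dropping portrait alcove frees 20 m²; slotting in manuscript case (24 m²) lifts the total to 2008 at 90 m².
No other feasible combination exceeds 2008.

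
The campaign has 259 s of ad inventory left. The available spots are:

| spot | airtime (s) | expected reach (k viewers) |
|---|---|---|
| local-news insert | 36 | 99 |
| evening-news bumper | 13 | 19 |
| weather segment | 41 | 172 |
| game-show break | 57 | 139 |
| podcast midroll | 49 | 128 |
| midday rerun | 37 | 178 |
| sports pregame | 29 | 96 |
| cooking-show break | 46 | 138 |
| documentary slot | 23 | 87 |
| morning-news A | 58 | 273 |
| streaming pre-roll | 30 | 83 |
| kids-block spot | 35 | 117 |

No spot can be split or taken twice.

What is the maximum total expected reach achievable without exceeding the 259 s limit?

1022

Ranking by ratio (expected reach/s): midday rerun 4.81, morning-news A 4.71, weather segment 4.20.
A density-first pass picks weather segment + midday rerun + sports pregame + documentary slot + morning-news A + streaming pre-roll + kids-block spot — 1006 at 253 s.
The 30 s tied up in streaming pre-roll is better spent on local-news insert — total rises to 1022 (259 s).
Runner-up weather segment + midday rerun + sports pregame + documentary slot + morning-news A + streaming pre-roll + kids-block spot tops out at 1006.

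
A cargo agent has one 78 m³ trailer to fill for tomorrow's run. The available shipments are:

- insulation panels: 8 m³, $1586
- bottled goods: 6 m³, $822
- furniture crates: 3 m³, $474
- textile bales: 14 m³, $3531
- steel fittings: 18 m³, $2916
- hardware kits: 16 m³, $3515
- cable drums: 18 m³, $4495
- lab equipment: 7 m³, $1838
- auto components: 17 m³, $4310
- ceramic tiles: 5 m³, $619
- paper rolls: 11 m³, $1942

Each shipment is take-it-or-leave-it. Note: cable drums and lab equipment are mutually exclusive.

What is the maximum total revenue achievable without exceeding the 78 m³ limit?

Best packing: insulation panels + textile bales + hardware kits + cable drums + auto components + ceramic tiles — 78 m³, 18056 total.
Runner-up insulation panels + furniture crates + textile bales + hardware kits + cable drums + auto components tops out at 17911.

18056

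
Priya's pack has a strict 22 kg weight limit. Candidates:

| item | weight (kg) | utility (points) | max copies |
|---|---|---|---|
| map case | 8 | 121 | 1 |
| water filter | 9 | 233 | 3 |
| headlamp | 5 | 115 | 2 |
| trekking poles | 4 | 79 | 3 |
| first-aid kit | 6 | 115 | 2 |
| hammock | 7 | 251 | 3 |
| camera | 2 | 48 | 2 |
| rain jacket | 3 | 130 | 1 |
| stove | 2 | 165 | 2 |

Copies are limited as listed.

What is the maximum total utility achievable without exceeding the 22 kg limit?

962

Ranking by ratio (utility/kg): stove 82.50, rain jacket 43.33, hammock 35.86.
Taking 2×hammock + rain jacket + 2×stove: 21 kg used, 962 in utility.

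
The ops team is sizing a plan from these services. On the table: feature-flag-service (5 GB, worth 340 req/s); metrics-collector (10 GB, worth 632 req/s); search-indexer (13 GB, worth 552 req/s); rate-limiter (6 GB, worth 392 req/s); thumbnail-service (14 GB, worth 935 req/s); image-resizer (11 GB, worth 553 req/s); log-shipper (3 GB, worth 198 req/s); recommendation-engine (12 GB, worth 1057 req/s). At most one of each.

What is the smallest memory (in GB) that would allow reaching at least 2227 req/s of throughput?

Need the lightest bundle worth ≥ 2227.
feature-flag-service + metrics-collector + log-shipper + recommendation-engine reaches 2227 using 30 GB.
No combination under 30 GB hits 2227.

30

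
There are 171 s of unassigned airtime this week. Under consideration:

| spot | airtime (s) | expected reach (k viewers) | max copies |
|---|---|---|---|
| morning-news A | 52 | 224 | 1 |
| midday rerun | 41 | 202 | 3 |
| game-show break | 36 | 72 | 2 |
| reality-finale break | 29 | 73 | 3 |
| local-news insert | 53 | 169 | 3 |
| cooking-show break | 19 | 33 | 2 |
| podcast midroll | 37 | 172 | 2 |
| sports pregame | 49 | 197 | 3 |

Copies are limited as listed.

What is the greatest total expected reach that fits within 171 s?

800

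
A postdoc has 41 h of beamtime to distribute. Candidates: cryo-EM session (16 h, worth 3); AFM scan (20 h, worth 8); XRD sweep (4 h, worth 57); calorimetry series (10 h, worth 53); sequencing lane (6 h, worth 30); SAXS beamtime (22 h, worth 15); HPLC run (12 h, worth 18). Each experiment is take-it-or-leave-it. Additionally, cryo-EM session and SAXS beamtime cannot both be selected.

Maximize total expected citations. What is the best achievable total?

Density check — XRD sweep 14.25, calorimetry series 5.30, sequencing lane 5.00, HPLC run 1.50 are the best per h.
XRD sweep + calorimetry series + sequencing lane + HPLC run uses 32 of the 41 h and totals 158.

158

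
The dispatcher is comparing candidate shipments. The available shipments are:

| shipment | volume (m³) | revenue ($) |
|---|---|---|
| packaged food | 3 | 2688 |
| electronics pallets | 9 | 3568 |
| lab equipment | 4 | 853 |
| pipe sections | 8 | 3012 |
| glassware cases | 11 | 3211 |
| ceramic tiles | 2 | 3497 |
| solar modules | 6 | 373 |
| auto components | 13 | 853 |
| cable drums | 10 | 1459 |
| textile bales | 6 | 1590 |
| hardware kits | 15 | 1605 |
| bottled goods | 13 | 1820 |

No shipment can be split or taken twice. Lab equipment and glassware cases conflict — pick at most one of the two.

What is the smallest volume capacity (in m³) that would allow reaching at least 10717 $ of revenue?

19

Minimise m³ subject to total revenue ≥ 10717.
Taking packaged food + pipe sections + ceramic tiles + textile bales gives 10787 (≥ 10717) for 19 m³.
No combination under 19 m³ hits 10717.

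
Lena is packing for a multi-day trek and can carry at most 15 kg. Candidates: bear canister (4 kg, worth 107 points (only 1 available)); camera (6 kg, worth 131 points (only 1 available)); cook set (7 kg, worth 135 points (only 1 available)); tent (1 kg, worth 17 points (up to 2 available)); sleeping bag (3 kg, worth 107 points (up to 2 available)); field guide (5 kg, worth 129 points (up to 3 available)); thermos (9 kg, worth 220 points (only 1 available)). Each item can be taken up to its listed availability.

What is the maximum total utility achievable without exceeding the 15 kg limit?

Taking bear canister + 2×sleeping bag + field guide: 15 kg used, 450 in utility.
No other feasible combination exceeds 450.

450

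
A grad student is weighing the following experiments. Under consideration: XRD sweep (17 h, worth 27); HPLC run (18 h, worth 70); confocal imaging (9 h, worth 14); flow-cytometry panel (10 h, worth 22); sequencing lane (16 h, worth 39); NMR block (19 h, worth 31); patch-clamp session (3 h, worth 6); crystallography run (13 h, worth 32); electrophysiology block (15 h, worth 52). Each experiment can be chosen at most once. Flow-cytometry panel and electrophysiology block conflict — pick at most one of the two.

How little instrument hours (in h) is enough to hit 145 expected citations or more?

46

Need the lightest bundle worth ≥ 145.
HPLC run + crystallography run + electrophysiology block: 154 expected citations at 46 h.
Below 46 h the best achievable stays under 145.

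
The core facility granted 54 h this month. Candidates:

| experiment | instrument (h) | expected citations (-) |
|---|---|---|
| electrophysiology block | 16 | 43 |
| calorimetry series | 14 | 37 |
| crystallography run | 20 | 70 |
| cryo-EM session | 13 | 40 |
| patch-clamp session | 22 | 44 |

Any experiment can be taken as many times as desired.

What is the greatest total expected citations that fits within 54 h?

180

Best packing: 2×crystallography run + cryo-EM session — 53 h, 180 total.
No other feasible combination exceeds 180.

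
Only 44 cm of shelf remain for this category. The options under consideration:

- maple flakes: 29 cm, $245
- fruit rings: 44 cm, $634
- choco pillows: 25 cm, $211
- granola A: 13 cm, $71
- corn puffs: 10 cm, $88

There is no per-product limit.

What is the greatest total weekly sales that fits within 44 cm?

634

Best packing: fruit rings — 44 cm, 634 total.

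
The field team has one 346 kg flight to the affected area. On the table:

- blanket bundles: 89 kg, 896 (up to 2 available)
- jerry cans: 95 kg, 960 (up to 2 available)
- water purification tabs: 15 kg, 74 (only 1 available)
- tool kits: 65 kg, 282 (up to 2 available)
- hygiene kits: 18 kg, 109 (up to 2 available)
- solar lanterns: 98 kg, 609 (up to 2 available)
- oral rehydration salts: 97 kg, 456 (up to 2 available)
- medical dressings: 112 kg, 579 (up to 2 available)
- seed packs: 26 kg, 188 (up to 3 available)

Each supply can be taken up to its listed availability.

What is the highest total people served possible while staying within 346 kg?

3266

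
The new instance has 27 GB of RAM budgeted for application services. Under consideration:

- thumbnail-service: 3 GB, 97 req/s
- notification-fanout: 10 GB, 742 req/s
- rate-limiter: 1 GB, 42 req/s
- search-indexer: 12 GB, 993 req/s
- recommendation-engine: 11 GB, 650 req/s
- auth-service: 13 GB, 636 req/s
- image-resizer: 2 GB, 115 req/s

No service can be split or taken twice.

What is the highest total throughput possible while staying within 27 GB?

1947

Ranking by ratio (throughput/GB): search-indexer 82.75, notification-fanout 74.20, recommendation-engine 59.09.
Filling by ratio: notification-fanout + rate-limiter + search-indexer + image-resizer for 1892, with 2 GB left unused.
Replace rate-limiter with thumbnail-service: the trade gains 55 net, giving 1947 at 27 GB.
Nothing else within 27 GB beats 1947.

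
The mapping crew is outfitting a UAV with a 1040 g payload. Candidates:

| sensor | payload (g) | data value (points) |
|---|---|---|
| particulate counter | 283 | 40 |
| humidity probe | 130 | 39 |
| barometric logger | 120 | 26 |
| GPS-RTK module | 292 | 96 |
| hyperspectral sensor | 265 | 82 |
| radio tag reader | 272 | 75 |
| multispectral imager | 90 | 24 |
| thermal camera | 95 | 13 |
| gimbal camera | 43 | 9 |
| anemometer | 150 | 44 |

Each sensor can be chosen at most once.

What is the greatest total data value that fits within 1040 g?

306

Taking the top-ratio sensors first gives humidity probe + GPS-RTK module + hyperspectral sensor + multispectral imager + gimbal camera + anemometer for 294 (970 g).
Replace humidity probe and multispectral imager with radio tag reader: the trade gains 12 net, giving 306 at 1022 g.
That's the maximum — no swap from here does better than 306.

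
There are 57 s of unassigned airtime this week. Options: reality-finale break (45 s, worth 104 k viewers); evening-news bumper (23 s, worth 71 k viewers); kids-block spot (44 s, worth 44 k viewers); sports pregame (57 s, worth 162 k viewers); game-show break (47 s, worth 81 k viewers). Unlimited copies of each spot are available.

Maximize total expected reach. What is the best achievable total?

162

Greedy by ratio would take 2×evening-news bumper: 46 s used, total 142.
Dropping 2×evening-news bumper frees 46 s; slotting in sports pregame (57 s) lifts the total to 162 at 57 s.
Nothing else within 57 s beats 162.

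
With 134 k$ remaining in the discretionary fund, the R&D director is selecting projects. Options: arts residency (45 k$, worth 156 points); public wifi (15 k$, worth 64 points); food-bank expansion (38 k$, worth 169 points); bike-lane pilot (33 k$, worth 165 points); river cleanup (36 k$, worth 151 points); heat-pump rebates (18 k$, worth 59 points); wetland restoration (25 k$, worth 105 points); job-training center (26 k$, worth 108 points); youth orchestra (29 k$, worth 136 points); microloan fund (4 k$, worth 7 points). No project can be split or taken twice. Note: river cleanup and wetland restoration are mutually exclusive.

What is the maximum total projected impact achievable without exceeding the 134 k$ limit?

593

Taking food-bank expansion + bike-lane pilot + river cleanup + job-training center: 133 k$ used, 593 in projected impact.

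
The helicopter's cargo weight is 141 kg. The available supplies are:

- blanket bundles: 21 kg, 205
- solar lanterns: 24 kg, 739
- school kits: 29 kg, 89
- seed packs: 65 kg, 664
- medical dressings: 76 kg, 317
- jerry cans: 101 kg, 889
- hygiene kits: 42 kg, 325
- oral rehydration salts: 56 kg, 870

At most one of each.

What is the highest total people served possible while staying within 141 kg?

Ranking by ratio (people served/kg): solar lanterns 30.79, oral rehydration salts 15.54, seed packs 10.22, blanket bundles 9.76.
Taking the top-ratio supplies first gives blanket bundles + solar lanterns + school kits + oral rehydration salts for 1903 (130 kg).
Replace blanket bundles and school kits with hygiene kits: the trade gains 31 net, giving 1934 at 122 kg.

1934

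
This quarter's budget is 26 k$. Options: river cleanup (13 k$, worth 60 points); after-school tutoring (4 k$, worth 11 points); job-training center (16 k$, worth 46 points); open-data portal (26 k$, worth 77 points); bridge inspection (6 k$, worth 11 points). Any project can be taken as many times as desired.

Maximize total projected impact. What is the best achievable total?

2×river cleanup uses 26 of the 26 k$ and totals 120.
Every other selection either busts 26 k$ or fails to beat 120.

120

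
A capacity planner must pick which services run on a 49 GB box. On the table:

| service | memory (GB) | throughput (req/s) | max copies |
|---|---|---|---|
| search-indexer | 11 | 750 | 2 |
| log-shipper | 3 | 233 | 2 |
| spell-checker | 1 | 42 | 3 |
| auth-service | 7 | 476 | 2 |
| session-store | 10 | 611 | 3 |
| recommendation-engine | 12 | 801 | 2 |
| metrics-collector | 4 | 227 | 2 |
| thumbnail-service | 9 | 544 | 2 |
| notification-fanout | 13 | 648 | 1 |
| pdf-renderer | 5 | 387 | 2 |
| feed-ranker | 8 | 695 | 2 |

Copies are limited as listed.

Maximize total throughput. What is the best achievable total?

3743

Density check — feed-ranker 86.88, log-shipper 77.67, pdf-renderer 77.40 are the best per GB.
Greedy by ratio would take search-indexer + 2×log-shipper + 2×spell-checker + metrics-collector + 2×pdf-renderer + 2×feed-ranker: 49 GB used, total 3691.
The 11 GB tied up in 2×spell-checker and metrics-collector and pdf-renderer is better spent on search-indexer — total rises to 3743 (49 GB).
Nothing else within 49 GB beats 3743.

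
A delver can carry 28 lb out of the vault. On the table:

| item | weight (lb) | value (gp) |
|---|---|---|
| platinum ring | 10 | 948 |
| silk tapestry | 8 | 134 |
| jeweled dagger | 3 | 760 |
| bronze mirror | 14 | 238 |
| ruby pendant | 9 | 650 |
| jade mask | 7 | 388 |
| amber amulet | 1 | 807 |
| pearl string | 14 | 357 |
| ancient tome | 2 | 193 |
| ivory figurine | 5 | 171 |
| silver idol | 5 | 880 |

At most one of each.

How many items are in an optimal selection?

5

The maximum value within 28 lb is 4045.
One optimal bundle: platinum ring + jeweled dagger + ruby pendant + amber amulet + silver idol (28 lb).
Every optimal selection uses 5 items.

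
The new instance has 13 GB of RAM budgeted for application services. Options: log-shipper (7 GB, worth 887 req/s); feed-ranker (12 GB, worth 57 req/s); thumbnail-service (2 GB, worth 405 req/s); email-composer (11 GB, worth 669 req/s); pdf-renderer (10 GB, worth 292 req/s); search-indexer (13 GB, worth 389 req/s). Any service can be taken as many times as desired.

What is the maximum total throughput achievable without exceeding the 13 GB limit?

2430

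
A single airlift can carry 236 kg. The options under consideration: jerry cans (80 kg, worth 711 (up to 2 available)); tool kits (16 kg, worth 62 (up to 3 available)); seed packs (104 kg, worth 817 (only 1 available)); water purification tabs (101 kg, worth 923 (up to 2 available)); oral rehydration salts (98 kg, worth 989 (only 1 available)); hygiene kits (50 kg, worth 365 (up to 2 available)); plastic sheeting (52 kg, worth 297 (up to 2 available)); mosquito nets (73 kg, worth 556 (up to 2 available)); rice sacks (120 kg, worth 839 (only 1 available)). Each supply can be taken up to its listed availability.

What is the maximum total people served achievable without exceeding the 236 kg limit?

A density-first pass picks 2×tool kits + water purification tabs + oral rehydration salts — 2036 at 231 kg.
Replace 2×tool kits and water purification tabs with jerry cans + hygiene kits: the trade gains 29 net, giving 2065 at 228 kg.
Nothing else within 236 kg beats 2065.

2065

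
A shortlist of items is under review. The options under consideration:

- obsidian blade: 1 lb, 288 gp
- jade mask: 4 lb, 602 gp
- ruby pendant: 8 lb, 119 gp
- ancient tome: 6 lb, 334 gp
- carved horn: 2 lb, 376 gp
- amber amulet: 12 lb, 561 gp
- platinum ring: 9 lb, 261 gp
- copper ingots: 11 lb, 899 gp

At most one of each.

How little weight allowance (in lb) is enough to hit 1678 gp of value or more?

16

Look for the lowest-weight combination reaching 1678.
obsidian blade + jade mask + copper ingots: 1789 value at 16 lb.
Any bundle with less than 16 lb falls short of 1678.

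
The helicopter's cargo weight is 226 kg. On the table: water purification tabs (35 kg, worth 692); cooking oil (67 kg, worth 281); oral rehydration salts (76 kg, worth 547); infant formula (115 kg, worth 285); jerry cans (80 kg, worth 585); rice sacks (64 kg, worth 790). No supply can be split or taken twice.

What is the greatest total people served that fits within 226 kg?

2067

By people served per kg: water purification tabs 19.77, rice sacks 12.34, jerry cans 7.31 lead.
Best packing: water purification tabs + jerry cans + rice sacks — 179 kg, 2067 total.
That's the maximum — no swap from here does better than 2067.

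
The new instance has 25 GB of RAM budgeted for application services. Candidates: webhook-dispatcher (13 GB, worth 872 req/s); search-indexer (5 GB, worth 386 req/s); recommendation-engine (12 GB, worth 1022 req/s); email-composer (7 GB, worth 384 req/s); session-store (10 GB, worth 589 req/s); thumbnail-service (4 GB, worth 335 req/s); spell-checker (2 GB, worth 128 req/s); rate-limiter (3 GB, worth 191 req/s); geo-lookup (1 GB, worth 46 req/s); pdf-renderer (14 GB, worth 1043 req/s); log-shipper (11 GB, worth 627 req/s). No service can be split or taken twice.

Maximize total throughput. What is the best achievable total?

1980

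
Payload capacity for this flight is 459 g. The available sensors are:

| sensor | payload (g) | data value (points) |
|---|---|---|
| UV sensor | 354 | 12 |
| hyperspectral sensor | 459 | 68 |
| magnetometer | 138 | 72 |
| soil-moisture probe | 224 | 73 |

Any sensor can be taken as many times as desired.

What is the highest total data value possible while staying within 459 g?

216

3×magnetometer uses 414 of the 459 g and totals 216.
That's the maximum — no swap from here does better than 216.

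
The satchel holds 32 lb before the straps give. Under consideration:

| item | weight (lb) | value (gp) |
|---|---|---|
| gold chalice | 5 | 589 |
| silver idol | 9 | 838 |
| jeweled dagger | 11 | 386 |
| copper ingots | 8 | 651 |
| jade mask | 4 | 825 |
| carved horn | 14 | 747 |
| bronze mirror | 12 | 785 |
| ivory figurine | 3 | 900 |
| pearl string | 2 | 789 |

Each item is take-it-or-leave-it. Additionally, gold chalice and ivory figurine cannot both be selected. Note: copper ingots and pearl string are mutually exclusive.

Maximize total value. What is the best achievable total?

4137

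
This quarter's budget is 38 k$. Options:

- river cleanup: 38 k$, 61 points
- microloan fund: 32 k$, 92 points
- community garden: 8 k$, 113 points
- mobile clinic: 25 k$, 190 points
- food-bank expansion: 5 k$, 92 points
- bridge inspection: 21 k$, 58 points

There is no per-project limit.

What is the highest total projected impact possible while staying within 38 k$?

Greedy by ratio would take 7×food-bank expansion: 35 k$ used, total 644.
Replace food-bank expansion with community garden: the trade gains 21 net, giving 665 at 38 k$.
Nothing else within 38 k$ beats 665.

665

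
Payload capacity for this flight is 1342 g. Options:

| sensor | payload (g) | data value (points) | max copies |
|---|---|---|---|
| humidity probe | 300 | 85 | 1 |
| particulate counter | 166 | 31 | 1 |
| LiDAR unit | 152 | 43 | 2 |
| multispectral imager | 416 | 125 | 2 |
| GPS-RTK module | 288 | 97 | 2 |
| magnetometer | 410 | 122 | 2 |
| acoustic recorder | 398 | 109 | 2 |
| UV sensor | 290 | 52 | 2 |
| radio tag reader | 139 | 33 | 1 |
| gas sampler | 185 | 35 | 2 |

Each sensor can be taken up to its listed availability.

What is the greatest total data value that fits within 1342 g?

405

The ratio heuristic lands on humidity probe + multispectral imager + 2×GPS-RTK module (404) but leaves 50 g idle.
The 300 g tied up in humidity probe is better spent on 2×LiDAR unit — total rises to 405 (1296 g).
No other feasible combination exceeds 405.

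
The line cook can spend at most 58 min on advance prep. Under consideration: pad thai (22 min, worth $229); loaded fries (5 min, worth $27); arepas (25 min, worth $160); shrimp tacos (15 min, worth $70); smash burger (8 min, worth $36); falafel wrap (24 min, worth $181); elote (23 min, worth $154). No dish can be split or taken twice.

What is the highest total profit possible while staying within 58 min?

Ranking by ratio (profit/min): pad thai 10.41, falafel wrap 7.54, elote 6.70, arepas 6.40.
The ratio heuristic lands on pad thai + loaded fries + falafel wrap (437) but leaves 7 min idle.
Replace loaded fries with smash burger: the trade gains 9 net, giving 446 at 54 min.
Pad thai + loaded fries + smash burger + elote (58 min) also reaches 446 — a tie, but nothing goes higher.

446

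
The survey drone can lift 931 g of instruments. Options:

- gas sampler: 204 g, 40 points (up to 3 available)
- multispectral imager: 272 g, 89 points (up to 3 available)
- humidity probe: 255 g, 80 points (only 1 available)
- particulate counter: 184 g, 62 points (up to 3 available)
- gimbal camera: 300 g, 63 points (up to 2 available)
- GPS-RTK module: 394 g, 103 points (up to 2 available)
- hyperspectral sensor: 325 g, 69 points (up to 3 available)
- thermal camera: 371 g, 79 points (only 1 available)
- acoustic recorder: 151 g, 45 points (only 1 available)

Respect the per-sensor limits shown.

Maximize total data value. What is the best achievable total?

Taking the top-ratio sensors first gives multispectral imager + 3×particulate counter for 275 (824 g).
The 184 g tied up in particulate counter is better spent on multispectral imager — total rises to 302 (912 g).
Every other selection either busts 931 g or exceeds an availability limit or fails to beat 302.

302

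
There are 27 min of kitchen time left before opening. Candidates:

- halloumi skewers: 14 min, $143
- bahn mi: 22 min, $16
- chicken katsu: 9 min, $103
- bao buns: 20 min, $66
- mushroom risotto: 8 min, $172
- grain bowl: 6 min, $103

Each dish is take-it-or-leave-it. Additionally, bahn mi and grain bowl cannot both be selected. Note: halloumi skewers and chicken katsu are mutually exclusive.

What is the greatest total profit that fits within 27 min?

378

Taking chicken katsu + mushroom risotto + grain bowl: 23 min used, 378 in profit.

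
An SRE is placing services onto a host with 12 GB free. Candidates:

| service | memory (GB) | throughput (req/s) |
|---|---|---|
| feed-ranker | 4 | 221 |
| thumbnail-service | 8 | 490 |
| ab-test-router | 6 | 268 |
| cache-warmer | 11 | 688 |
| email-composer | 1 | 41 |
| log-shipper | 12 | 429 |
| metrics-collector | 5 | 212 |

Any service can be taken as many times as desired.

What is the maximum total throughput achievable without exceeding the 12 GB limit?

Ranking by ratio (throughput/GB): cache-warmer 62.55, thumbnail-service 61.25, feed-ranker 55.25.
The ratio ordering already packs tightly: cache-warmer + email-composer, 12 GB, 729.
No other feasible combination exceeds 729.

729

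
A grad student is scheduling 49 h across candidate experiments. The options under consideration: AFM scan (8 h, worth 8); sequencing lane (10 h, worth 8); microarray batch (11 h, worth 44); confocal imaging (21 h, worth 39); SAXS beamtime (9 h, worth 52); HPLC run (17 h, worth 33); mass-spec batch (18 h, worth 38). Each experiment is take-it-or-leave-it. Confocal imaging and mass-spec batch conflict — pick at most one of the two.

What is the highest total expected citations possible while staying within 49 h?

143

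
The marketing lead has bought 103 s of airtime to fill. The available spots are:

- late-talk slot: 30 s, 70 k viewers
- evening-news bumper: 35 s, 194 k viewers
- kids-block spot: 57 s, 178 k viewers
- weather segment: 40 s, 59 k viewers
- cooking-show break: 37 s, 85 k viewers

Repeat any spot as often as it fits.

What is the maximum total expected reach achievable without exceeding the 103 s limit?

458

Late-talk slot + 2×evening-news bumper uses 100 of the 103 s and totals 458.
Every other selection either busts 103 s or fails to beat 458.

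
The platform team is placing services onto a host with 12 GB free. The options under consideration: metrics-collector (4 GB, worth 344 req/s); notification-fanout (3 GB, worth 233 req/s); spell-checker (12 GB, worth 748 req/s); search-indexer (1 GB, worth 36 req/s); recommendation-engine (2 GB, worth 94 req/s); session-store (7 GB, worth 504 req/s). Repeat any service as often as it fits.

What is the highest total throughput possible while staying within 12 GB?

The ratio ordering already packs tightly: 3×metrics-collector, 12 GB, 1032.
No other feasible combination exceeds 1032.

1032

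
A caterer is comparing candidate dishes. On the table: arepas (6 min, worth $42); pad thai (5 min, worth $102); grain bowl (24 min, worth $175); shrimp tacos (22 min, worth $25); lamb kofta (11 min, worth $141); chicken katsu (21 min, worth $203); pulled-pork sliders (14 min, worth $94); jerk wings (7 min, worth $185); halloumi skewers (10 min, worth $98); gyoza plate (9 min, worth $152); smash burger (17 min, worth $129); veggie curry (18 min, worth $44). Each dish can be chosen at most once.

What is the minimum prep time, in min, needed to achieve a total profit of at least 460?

Need the lightest bundle worth ≥ 460.
Taking arepas + pad thai + jerk wings + gyoza plate gives 481 (≥ 460) for 27 min.
Below 27 min the best achievable stays under 460.

27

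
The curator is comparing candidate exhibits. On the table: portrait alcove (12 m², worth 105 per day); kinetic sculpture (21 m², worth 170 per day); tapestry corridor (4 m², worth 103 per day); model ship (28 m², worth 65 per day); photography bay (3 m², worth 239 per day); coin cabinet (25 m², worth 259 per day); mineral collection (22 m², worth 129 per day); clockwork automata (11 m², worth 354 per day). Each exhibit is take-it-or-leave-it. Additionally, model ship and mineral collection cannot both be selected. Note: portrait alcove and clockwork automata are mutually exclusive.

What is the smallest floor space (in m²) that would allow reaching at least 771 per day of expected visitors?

39

Look for the lowest-floor combination reaching 771.
Taking kinetic sculpture + tapestry corridor + photography bay + clockwork automata gives 866 (≥ 771) for 39 m².
Any bundle with less than 39 m² falls short of 771.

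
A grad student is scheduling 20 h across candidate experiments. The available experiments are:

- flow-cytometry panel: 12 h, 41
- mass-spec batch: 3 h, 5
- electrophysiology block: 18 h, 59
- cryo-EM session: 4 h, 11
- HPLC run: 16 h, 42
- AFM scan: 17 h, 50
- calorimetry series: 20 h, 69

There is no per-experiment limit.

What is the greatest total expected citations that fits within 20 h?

69

Best packing: calorimetry series — 20 h, 69 total.
That's the maximum — no swap from here does better than 69.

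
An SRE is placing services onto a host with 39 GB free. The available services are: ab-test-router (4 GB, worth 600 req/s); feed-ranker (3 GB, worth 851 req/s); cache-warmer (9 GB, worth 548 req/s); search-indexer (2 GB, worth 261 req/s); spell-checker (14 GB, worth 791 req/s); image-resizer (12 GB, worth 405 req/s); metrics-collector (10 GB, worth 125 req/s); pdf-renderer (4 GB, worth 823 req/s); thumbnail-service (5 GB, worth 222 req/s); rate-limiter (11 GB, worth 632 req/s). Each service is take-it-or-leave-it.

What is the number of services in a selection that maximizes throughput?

Best achievable throughput is 3958.
For example ab-test-router + feed-ranker + search-indexer + spell-checker + pdf-renderer + rate-limiter achieves it, using 38 GB.
Any selection reaching 3958 contains exactly 6 services.

6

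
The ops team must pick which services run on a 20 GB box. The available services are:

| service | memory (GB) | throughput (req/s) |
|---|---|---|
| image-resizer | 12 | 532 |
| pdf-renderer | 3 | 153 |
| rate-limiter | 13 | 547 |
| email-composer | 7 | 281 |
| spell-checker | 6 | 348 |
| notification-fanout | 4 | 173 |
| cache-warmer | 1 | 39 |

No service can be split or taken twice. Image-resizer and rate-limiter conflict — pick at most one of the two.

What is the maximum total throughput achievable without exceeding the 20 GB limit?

Taking pdf-renderer + email-composer + spell-checker + notification-fanout: 20 GB used, 955 in throughput.
That's the maximum — no feasible swap from here does better than 955.

955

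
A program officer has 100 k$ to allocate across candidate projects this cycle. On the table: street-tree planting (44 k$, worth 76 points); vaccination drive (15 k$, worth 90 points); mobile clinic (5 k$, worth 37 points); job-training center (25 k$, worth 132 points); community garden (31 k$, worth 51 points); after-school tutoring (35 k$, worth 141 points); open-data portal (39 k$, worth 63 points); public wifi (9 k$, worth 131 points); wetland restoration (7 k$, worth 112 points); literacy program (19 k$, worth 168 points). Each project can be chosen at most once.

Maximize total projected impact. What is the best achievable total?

By projected impact per k$: wetland restoration 16.00, public wifi 14.56, literacy program 8.84 lead.
The ratio heuristic lands on vaccination drive + mobile clinic + job-training center + public wifi + wetland restoration + literacy program (670) but leaves 20 k$ idle.
The 15 k$ tied up in vaccination drive is better spent on after-school tutoring — total rises to 721 (100 k$).
Next best is job-training center + after-school tutoring + public wifi + wetland restoration + literacy program at 684 (95 k$) — short by 37.

721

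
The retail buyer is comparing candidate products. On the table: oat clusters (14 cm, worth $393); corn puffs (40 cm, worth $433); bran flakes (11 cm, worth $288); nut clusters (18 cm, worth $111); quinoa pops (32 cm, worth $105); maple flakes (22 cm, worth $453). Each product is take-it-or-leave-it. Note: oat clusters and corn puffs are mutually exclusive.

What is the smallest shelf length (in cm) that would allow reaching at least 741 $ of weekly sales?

Minimise cm subject to total weekly sales ≥ 741.
bran flakes + maple flakes: 741 weekly sales at 33 cm.
Any bundle with less than 33 cm falls short of 741.

33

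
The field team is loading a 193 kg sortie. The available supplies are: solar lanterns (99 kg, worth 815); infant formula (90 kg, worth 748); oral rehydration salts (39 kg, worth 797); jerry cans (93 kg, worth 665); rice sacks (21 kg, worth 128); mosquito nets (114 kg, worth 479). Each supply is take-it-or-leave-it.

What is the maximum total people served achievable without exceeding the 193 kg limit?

1740

Density check — oral rehydration salts 20.44, infant formula 8.31, solar lanterns 8.23, jerry cans 7.15 are the best per kg.
Greedy by ratio would take infant formula + oral rehydration salts + rice sacks: 150 kg used, total 1673.
The 90 kg tied up in infant formula is better spent on solar lanterns — total rises to 1740 (159 kg).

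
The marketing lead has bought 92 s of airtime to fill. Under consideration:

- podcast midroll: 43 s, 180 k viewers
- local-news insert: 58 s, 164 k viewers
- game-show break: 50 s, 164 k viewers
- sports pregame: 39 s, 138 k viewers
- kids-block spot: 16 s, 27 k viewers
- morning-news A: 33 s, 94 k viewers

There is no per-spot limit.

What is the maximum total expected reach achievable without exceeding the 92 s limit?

360

By expected reach per s: podcast midroll 4.19, sports pregame 3.54, game-show break 3.28 lead.
Best packing: 2×podcast midroll — 86 s, 360 total.
Every other selection either busts 92 s or fails to beat 360.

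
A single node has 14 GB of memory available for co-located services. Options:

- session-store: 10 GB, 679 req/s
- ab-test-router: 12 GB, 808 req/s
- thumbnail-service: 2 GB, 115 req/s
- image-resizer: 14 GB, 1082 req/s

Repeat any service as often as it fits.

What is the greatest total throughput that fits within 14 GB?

1082

Image-resizer uses 14 of the 14 GB and totals 1082.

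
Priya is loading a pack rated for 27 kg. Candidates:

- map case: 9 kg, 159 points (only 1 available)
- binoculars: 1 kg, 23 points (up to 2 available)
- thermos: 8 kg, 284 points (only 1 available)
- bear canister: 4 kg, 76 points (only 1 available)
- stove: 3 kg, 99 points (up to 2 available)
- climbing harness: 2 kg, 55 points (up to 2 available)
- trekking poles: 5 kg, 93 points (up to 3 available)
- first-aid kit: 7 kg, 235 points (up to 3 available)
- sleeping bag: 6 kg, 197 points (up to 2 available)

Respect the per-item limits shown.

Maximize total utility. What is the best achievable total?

914

Greedy by ratio would take thermos + stove + climbing harness + 2×first-aid kit: 27 kg used, total 908.
Replace climbing harness and first-aid kit with stove + sleeping bag: the trade gains 6 net, giving 914 at 27 kg.
Nothing else within 27 kg beats 914.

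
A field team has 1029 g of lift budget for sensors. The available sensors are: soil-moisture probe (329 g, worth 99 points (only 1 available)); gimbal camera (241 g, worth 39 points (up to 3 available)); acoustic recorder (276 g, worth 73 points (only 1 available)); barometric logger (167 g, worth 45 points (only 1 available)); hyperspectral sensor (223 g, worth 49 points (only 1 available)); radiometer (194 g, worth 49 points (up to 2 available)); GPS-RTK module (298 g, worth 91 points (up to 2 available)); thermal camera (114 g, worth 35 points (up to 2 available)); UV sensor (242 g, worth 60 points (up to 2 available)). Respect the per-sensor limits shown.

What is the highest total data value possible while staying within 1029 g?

305

The ratio heuristic lands on barometric logger + 2×GPS-RTK module + 2×thermal camera (297) but leaves 38 g idle.
The 298 g tied up in GPS-RTK module is better spent on soil-moisture probe — total rises to 305 (1022 g).
Every other selection either busts 1029 g or exceeds an availability limit or fails to beat 305.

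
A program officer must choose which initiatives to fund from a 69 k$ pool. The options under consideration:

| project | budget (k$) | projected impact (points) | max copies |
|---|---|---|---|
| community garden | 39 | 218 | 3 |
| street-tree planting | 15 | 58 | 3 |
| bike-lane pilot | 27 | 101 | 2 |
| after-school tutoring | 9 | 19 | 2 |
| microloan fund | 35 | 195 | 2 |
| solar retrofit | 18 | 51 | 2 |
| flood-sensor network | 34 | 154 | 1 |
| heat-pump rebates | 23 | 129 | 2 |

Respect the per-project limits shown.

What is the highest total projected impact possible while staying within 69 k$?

349

Greedy by ratio would take street-tree planting + 2×heat-pump rebates: 61 k$ used, total 316.
Replace street-tree planting and 2×heat-pump rebates with microloan fund + flood-sensor network: the trade gains 33 net, giving 349 at 69 k$.
Nothing else within 69 k$ beats 349.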